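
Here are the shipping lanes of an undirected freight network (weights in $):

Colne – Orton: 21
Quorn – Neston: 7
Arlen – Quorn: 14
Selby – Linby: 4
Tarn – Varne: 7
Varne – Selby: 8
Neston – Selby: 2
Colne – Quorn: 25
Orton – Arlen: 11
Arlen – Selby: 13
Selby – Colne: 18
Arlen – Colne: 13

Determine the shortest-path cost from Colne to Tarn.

Compare a few routes:
Colne–Arlen–Selby–Varne–Tarn: 13+13+8+7 = 41
Colne–Selby–Varne–Tarn: 18+8+7 = 33
Colne–Quorn–Neston–Selby–Varne–Tarn: 25+7+2+8+7 = 49
The minimum is $33 via Colne–Selby–Varne–Tarn.

$33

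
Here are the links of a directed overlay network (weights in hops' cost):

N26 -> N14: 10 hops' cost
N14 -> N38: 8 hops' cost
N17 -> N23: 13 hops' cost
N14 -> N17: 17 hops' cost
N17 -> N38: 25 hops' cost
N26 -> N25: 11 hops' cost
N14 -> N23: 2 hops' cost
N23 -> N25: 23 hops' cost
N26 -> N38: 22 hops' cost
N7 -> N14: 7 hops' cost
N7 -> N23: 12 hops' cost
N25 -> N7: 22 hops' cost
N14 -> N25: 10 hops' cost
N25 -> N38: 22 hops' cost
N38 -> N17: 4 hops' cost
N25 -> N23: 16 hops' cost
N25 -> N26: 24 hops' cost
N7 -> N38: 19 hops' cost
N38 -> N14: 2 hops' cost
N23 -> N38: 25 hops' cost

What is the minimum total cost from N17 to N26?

Compare a few routes:
N17–N23–N38–N14–N25–N26: 13+25+2+10+24 = 74
N17–N38–N14–N23–N25–N26: 25+2+2+23+24 = 76
N17–N23–N25–N26: 13+23+24 = 60
N17–N38–N14–N25–N26: 25+2+10+24 = 61
Cheapest is N17–N23–N25–N26 at 60 hops' cost.

60 hops' cost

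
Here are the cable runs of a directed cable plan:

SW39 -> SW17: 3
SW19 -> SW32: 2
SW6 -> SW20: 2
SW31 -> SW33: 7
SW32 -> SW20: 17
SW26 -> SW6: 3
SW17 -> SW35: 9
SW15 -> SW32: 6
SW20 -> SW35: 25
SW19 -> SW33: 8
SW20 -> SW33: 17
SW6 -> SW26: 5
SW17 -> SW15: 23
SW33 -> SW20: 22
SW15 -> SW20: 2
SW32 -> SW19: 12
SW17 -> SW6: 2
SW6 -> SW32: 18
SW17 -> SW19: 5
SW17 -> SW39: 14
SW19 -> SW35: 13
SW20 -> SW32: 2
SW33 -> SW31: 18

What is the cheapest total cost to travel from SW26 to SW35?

Candidate routes:
SW26 → SW6 → SW20 → SW35: 3+2+25 = 30
SW26 → SW6 → SW20 → SW32 → SW19 → SW35: 3+2+2+12+13 = 32
SW26 → SW6 → SW32 → SW19 → SW35: 3+18+12+13 = 46
Cheapest is SW26 → SW6 → SW20 → SW35 at 30.

30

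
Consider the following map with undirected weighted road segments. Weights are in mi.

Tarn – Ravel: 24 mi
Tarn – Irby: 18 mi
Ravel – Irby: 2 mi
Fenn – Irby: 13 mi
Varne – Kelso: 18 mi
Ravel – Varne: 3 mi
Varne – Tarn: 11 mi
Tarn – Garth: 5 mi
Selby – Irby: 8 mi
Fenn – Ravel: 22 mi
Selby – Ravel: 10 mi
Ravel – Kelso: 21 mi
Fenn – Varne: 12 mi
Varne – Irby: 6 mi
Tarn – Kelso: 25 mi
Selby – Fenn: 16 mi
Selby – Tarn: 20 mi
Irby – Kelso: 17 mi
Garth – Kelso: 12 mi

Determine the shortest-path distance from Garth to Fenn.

28 mi

Candidate routes:
Garth–Tarn–Varne–Ravel–Irby–Fenn: 5+11+3+2+13 = 34
Garth–Tarn–Varne–Fenn: 5+11+12 = 28
The minimum is 28 mi via Garth–Tarn–Varne–Fenn.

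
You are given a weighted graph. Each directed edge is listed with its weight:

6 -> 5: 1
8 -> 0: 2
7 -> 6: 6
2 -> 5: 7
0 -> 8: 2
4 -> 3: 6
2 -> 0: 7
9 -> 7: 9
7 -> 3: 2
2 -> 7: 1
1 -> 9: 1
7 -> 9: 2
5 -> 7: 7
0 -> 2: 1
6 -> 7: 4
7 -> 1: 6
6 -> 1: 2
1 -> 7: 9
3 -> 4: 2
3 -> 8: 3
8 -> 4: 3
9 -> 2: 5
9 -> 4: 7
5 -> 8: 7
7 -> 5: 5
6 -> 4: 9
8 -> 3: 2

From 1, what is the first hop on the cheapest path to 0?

9

Compare a few routes:
1 → 9 → 2 → 0: 1+5+7 = 13
1 → 9 → 2 → 7 → 3 → 8 → 0: 1+5+1+2+3+2 = 14
1 → 7 → 3 → 8 → 0: 9+2+3+2 = 16
1 → 9 → 7 → 3 → 8 → 0: 1+9+2+3+2 = 17
The minimum is 13 via 1 → 9 → 2 → 0.
So from 1 the first move is to 9.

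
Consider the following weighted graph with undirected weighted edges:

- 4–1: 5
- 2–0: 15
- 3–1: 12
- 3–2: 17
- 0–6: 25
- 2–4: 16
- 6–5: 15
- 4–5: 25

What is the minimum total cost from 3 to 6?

Candidate routes:
3–2–4–5–6: 17+16+25+15 = 73
3–2–0–6: 17+15+25 = 57
3–1–4–2–0–6: 12+5+16+15+25 = 73
The minimum is 57 via 3–2–0–6.

57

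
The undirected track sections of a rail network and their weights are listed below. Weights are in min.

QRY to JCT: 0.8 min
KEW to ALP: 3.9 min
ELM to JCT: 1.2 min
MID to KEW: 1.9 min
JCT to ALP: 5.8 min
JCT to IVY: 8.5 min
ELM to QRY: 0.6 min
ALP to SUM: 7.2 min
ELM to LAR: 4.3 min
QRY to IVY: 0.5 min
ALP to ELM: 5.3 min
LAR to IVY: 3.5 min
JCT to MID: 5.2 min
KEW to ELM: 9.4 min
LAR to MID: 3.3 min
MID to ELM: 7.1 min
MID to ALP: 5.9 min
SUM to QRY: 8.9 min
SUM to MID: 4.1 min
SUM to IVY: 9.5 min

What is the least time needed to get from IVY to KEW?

8.4 min

Shortest distances from IVY:
IVY: 0
QRY: 0.5  (via IVY)
ELM: 1.1  (via QRY)
JCT: 1.3  (via QRY)
LAR: 3.5  (via IVY)
ALP: 6.4  (via ELM)
MID: 6.5  (via JCT)
KEW: 8.4  (via MID)
Shortest route: IVY–QRY–JCT–MID–KEW = 8.4 min.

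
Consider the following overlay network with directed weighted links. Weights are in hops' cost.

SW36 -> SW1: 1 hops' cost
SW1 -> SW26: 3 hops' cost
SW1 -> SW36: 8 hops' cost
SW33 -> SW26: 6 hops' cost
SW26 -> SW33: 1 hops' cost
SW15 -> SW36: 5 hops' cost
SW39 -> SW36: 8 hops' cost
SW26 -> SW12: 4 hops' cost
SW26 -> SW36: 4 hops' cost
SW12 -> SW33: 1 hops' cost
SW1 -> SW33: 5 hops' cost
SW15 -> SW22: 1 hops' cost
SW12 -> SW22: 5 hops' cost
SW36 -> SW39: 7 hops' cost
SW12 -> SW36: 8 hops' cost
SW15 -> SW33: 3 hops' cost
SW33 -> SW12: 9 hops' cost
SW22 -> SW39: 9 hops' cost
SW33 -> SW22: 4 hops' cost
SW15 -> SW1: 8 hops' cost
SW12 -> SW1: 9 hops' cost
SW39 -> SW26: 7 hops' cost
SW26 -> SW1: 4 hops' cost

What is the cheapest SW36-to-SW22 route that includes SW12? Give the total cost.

13 hops' cost

Shortest SW36→SW12: SW36–SW1–SW26–SW12 = 8
Best SW12 to SW22: SW12–SW22 costing 5
Total via SW12: 8 + 5 = 13 hops' cost.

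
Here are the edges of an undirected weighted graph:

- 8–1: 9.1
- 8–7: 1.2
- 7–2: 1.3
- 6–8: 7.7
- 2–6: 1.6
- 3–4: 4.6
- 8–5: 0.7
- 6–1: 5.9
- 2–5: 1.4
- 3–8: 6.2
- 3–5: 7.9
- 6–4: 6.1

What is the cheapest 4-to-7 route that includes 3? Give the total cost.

12

Shortest 4→3: 4–3 = 4.6
Best 3 to 7: 3–8–7 costing 7.4
Total via 3: 4.6 + 7.4 = 12.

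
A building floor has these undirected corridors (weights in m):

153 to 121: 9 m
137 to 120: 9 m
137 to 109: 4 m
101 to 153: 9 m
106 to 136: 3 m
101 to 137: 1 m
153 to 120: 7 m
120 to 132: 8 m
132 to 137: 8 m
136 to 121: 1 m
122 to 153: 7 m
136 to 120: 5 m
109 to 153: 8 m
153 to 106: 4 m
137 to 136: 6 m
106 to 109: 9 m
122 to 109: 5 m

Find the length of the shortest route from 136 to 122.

14 m

Candidate routes:
136 - 137 - 109 - 122: 6+4+5 = 15
136 - 121 - 153 - 122: 1+9+7 = 17
136 - 106 - 153 - 122: 3+4+7 = 14
The minimum is 14 m via 136 - 106 - 153 - 122.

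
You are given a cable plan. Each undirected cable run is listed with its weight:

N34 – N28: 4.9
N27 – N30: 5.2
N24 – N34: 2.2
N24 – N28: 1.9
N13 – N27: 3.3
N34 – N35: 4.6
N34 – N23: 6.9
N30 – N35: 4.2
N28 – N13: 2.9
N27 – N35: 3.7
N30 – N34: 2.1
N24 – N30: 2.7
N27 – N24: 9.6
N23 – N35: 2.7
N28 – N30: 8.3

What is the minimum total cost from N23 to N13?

9.7

Shortest distances from N23:
N23: 0
N35: 2.7  (via N23)
N27: 6.4  (via N35)
N30: 6.9  (via N35)
N34: 6.9  (via N23)
N24: 9.1  (via N34)
N13: 9.7  (via N27)
Shortest route: N23 → N35 → N27 → N13 = 9.7.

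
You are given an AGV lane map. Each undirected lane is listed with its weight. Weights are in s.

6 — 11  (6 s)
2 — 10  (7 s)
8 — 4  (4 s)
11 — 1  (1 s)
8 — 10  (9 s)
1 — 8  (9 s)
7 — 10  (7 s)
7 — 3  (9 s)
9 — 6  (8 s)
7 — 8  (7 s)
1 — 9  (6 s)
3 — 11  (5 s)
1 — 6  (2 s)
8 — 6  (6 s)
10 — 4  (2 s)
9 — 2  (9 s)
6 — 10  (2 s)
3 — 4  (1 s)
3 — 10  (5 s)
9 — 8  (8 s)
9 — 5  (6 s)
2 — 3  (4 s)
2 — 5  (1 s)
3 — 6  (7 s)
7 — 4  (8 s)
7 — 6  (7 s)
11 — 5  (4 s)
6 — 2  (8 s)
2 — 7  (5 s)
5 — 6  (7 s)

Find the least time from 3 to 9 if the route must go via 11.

Best 3 to 11: 3–11 costing 5
Shortest 11→9: 11–1–9 = 7
Total via 11: 5 + 7 = 12 s.

12 s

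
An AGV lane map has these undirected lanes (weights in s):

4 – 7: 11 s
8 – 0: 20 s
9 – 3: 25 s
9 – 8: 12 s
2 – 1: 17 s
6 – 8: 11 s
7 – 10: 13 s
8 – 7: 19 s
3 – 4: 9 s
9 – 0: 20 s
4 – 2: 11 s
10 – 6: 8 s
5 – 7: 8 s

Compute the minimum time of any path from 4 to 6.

32 s

Enumerating some paths:
4 → 7 → 8 → 6: 11+19+11 = 41
4 → 7 → 10 → 6: 11+13+8 = 32
Cheapest is 4 → 7 → 10 → 6 at 32 s.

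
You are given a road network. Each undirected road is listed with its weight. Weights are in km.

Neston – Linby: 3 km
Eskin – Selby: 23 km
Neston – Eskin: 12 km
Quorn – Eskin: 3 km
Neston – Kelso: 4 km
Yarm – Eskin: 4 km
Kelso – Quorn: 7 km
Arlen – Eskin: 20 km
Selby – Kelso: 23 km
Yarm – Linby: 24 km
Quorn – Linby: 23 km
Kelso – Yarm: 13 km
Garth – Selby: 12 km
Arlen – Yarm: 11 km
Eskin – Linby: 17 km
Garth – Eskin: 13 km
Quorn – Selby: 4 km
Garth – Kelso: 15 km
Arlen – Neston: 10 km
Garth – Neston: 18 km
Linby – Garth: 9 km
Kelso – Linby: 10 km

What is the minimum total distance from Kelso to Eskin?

10 km

Candidate routes:
Kelso → Neston → Eskin: 4+12 = 16
Kelso → Yarm → Eskin: 13+4 = 17
Kelso → Quorn → Eskin: 7+3 = 10
Cheapest is Kelso → Quorn → Eskin at 10 km.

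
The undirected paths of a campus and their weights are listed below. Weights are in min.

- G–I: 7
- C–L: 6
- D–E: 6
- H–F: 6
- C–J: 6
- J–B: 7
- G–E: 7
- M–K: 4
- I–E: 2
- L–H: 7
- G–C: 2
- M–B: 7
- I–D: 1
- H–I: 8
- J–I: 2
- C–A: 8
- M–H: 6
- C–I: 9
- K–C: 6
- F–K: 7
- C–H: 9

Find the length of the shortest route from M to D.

Enumerating some paths:
M → K → C → I → D: 4+6+9+1 = 20
M → B → J → I → D: 7+7+2+1 = 17
M → H → I → D: 6+8+1 = 15
M → K → C → J → I → D: 4+6+6+2+1 = 19
The minimum is 15 min via M → H → I → D.

15 min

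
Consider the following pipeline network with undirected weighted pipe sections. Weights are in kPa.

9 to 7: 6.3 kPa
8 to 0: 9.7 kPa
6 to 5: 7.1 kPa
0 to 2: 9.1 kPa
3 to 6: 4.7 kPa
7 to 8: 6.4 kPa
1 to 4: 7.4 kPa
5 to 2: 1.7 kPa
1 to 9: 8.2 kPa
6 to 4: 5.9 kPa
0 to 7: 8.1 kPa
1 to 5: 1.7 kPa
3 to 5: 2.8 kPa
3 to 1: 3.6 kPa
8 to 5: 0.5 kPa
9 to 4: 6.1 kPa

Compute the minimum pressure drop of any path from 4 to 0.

Shortest distances from 4:
4: 0
6: 5.9  (via 4)
9: 6.1  (via 4)
1: 7.4  (via 4)
5: 9.1  (via 1)
8: 9.6  (via 5)
3: 10.6  (via 6)
2: 10.8  (via 5)
7: 12.4  (via 9)
0: 19.3  (via 8)
Shortest route: 4 → 1 → 5 → 8 → 0 = 19.3 kPa.

19.3 kPa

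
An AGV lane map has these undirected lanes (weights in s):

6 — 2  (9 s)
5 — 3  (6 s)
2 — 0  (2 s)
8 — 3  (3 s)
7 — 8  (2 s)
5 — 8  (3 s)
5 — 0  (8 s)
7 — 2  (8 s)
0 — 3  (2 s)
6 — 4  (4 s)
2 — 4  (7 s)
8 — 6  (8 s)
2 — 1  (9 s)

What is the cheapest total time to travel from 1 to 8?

Candidate routes:
1 → 2 → 0 → 3 → 8: 9+2+2+3 = 16
1 → 2 → 0 → 3 → 5 → 8: 9+2+2+6+3 = 22
1 → 2 → 7 → 8: 9+8+2 = 19
1 → 2 → 0 → 5 → 8: 9+2+8+3 = 22
Cheapest is 1 → 2 → 0 → 3 → 8 at 16 s.

16 s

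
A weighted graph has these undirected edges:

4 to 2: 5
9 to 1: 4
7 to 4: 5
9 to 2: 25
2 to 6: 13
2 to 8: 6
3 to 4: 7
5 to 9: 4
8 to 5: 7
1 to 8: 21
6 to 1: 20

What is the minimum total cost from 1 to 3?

Running Dijkstra from 1:
1: 0
9: 4  (via 1)
5: 8  (via 9)
8: 15  (via 5)
6: 20  (via 1)
2: 21  (via 8)
4: 26  (via 2)
7: 31  (via 4)
3: 33  (via 4)
Shortest route: 1–9–5–8–2–4–3 = 33.

33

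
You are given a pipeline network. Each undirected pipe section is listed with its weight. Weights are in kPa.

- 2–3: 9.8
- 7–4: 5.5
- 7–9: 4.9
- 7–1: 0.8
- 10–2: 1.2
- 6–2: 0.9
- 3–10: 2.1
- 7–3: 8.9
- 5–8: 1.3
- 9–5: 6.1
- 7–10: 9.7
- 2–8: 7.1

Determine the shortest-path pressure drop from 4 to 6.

Running Dijkstra from 4:
4: 0
7: 5.5  (via 4)
1: 6.3  (via 7)
9: 10.4  (via 7)
3: 14.4  (via 7)
10: 15.2  (via 7)
2: 16.4  (via 10)
5: 16.5  (via 9)
6: 17.3  (via 2)
Shortest route: 4–7–10–2–6 = 17.3 kPa.

17.3 kPa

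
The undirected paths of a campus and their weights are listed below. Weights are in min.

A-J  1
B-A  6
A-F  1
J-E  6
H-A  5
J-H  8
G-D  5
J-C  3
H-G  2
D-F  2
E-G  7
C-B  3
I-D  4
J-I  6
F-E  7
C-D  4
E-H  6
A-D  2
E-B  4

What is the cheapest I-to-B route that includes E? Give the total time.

Best I to E: I–J–E costing 12
Shortest E→B: E–B = 4
Total via E: 12 + 4 = 16 min.

16 min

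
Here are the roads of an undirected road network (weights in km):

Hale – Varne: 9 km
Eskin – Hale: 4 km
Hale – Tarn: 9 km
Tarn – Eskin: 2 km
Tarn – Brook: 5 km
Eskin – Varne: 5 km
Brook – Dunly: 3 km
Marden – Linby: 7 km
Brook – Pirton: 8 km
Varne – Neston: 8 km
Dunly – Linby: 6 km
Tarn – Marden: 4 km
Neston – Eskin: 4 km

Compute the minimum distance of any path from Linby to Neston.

Compare a few routes:
Linby → Dunly → Brook → Tarn → Eskin → Neston: 6+3+5+2+4 = 20
Linby → Marden → Tarn → Eskin → Neston: 7+4+2+4 = 17
Cheapest is Linby → Marden → Tarn → Eskin → Neston at 17 km.

17 km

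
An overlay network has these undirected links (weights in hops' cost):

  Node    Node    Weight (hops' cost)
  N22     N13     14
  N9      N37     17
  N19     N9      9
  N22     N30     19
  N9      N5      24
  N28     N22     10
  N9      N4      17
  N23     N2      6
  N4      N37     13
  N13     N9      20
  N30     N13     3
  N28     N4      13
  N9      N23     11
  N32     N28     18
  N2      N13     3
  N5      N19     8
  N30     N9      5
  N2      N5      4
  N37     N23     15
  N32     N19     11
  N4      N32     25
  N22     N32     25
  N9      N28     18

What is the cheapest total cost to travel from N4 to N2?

28 hops' cost

Enumerating some paths:
N4–N37–N23–N2: 13+15+6 = 34
N4–N9–N19–N5–N2: 17+9+8+4 = 38
N4–N9–N23–N2: 17+11+6 = 34
N4–N9–N30–N13–N2: 17+5+3+3 = 28
Cheapest is N4–N9–N30–N13–N2 at 28 hops' cost.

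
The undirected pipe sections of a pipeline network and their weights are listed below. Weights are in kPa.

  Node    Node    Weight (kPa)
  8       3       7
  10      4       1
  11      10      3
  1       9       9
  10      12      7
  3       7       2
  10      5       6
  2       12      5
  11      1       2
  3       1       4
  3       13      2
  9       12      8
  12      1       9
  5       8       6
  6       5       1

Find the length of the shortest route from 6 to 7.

Running Dijkstra from 6:
6: 0
5: 1  (via 6)
8: 7  (via 5)
10: 7  (via 5)
4: 8  (via 10)
11: 10  (via 10)
1: 12  (via 11)
3: 14  (via 8)
12: 14  (via 10)
7: 16  (via 3)
Shortest route: 6 → 5 → 8 → 3 → 7 = 16 kPa.

16 kPa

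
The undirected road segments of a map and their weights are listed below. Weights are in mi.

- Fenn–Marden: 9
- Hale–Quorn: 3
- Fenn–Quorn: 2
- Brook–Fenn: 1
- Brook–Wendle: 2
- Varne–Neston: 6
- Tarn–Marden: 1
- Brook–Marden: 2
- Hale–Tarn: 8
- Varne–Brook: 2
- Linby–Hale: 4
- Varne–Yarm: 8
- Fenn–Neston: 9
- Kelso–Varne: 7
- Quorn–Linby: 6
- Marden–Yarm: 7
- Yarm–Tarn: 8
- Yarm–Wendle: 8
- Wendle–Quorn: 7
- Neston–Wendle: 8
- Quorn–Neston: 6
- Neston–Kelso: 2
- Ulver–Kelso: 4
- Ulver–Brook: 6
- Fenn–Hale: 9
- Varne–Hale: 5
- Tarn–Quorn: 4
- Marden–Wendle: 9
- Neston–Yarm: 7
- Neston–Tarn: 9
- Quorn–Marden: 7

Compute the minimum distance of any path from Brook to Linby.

9 mi

Settle nodes by increasing distance from Brook:
Brook: 0
Fenn: 1  (via Brook)
Wendle: 2  (via Brook)
Marden: 2  (via Brook)
Varne: 2  (via Brook)
Quorn: 3  (via Fenn)
Tarn: 3  (via Marden)
Hale: 6  (via Quorn)
Ulver: 6  (via Brook)
Neston: 8  (via Varne)
Linby: 9  (via Quorn)
Shortest route: Brook–Fenn–Quorn–Linby = 9 mi.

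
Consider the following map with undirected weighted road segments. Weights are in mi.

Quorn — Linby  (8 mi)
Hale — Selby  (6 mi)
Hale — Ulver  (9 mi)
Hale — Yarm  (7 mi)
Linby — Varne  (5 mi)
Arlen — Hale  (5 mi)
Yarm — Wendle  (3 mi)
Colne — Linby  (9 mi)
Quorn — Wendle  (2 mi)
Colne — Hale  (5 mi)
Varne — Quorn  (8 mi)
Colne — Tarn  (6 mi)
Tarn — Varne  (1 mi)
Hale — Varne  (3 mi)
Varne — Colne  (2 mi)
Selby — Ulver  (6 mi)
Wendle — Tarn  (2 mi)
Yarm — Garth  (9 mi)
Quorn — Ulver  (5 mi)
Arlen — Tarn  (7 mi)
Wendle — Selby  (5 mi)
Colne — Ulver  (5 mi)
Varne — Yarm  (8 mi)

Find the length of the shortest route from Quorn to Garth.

Settle nodes by increasing distance from Quorn:
Quorn: 0
Wendle: 2  (via Quorn)
Tarn: 4  (via Wendle)
Varne: 5  (via Tarn)
Ulver: 5  (via Quorn)
Yarm: 5  (via Wendle)
Selby: 7  (via Wendle)
Colne: 7  (via Varne)
Hale: 8  (via Varne)
Linby: 8  (via Quorn)
Arlen: 11  (via Tarn)
Garth: 14  (via Yarm)
Shortest route: Quorn–Wendle–Yarm–Garth = 14 mi.

14 mi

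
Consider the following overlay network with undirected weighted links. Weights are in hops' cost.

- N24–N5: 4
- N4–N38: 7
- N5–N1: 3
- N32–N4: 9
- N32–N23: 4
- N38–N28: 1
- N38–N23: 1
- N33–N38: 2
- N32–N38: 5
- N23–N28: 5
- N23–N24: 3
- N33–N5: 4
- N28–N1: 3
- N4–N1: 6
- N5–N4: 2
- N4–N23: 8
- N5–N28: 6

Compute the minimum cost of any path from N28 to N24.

Running Dijkstra from N28:
N28: 0
N38: 1  (via N28)
N23: 2  (via N38)
N33: 3  (via N38)
N1: 3  (via N28)
N24: 5  (via N23)
Shortest route: N28–N38–N23–N24 = 5 hops' cost.

5 hops' cost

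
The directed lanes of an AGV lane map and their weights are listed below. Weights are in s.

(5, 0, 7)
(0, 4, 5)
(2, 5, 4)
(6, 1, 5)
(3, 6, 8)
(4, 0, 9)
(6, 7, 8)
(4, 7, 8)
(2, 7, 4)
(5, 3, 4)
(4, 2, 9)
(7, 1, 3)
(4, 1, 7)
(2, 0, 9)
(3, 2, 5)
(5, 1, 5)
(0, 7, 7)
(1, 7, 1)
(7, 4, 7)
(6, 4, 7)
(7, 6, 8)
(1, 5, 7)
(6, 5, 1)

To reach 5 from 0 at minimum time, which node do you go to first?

7

Candidate routes:
0 → 7 → 1 → 5: 7+3+7 = 17
0 → 4 → 2 → 5: 5+9+4 = 18
0 → 7 → 6 → 5: 7+8+1 = 16
The minimum is 16 s via 0 → 7 → 6 → 5.
So from 0 the first move is to 7.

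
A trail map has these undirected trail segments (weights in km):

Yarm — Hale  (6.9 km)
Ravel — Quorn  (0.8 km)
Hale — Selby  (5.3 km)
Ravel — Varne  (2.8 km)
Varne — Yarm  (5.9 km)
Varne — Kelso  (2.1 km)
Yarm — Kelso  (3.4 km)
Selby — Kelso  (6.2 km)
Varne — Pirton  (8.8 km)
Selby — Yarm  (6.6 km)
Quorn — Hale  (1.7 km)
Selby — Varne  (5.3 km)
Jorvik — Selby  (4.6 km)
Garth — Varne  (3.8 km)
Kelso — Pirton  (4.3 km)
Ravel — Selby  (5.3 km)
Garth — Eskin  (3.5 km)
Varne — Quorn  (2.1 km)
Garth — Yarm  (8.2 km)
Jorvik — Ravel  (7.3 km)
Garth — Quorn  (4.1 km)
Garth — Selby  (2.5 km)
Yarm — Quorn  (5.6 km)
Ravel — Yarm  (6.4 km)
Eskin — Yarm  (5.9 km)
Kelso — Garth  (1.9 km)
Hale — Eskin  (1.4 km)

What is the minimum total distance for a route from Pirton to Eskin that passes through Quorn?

11.6 km

Shortest Pirton→Quorn: Pirton → Kelso → Varne → Quorn = 8.5
Best Quorn to Eskin: Quorn → Hale → Eskin costing 3.1
Total via Quorn: 8.5 + 3.1 = 11.6 km.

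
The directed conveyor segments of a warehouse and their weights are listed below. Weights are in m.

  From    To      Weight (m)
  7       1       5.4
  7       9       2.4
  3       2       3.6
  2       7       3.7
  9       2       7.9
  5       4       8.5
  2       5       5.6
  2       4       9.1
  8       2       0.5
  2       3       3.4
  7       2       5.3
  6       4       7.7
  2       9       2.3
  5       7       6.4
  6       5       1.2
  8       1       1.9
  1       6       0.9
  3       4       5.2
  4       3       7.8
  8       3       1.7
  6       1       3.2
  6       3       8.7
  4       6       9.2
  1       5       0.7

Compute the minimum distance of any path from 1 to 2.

Candidate routes:
1 → 6 → 5 → 7 → 2: 0.9+1.2+6.4+5.3 = 13.8
1 → 5 → 7 → 2: 0.7+6.4+5.3 = 12.4
1 → 6 → 3 → 2: 0.9+8.7+3.6 = 13.2
Cheapest is 1 → 5 → 7 → 2 at 12.4 m.

12.4 m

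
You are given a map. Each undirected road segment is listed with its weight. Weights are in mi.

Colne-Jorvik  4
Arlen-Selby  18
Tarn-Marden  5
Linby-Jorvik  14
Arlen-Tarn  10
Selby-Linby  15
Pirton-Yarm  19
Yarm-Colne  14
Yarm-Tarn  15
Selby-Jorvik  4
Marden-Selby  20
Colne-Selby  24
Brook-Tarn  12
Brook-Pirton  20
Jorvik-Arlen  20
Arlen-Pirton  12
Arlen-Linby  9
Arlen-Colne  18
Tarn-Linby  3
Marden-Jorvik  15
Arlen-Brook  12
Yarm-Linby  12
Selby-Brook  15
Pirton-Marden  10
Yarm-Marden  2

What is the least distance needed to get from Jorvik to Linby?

14 mi

Enumerating some paths:
Jorvik - Marden - Tarn - Linby: 15+5+3 = 23
Jorvik - Linby: 14 = 14
Jorvik - Selby - Linby: 4+15 = 19
Jorvik - Colne - Yarm - Marden - Tarn - Linby: 4+14+2+5+3 = 28
Cheapest is Jorvik - Linby at 14 mi.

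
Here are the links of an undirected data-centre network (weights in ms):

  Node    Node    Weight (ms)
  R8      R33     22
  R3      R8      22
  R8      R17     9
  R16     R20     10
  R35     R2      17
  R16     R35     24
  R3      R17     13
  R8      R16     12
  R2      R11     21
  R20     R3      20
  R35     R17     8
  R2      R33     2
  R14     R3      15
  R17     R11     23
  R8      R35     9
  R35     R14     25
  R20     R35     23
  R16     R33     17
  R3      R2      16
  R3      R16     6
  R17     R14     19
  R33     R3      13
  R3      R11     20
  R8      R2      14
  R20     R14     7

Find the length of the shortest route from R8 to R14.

Candidate routes:
R8–R17–R14: 9+19 = 28
R8–R16–R3–R14: 12+6+15 = 33
R8–R35–R14: 9+25 = 34
R8–R16–R20–R14: 12+10+7 = 29
Cheapest is R8–R17–R14 at 28 ms.

28 ms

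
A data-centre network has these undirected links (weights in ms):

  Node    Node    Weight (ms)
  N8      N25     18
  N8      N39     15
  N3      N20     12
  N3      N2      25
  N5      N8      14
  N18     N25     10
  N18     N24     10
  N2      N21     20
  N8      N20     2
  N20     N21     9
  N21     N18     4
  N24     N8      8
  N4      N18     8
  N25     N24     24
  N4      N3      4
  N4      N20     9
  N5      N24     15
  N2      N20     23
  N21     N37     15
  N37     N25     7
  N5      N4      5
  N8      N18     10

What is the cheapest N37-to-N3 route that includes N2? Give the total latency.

Shortest N37→N2: N37 → N21 → N2 = 35
Best N2 to N3: N2 → N3 costing 25
Total via N2: 35 + 25 = 60 ms.

60 ms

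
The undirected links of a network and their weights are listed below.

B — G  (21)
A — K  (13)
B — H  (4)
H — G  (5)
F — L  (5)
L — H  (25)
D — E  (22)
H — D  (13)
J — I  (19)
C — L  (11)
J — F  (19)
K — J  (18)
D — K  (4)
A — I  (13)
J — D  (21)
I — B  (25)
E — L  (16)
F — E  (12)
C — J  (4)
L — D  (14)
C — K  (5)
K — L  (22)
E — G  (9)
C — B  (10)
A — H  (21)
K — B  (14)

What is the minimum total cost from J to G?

23

Compare a few routes:
J → C → K → B → H → G: 4+5+14+4+5 = 32
J → C → B → H → G: 4+10+4+5 = 23
J → C → K → D → H → G: 4+5+4+13+5 = 31
Cheapest is J → C → B → H → G at 23.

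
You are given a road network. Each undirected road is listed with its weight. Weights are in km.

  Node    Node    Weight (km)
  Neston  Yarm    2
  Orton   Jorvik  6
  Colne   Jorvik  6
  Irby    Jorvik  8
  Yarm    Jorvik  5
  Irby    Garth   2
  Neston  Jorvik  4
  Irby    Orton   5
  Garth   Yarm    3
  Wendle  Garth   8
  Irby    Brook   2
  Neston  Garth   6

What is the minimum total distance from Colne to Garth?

14 km

Compare a few routes:
Colne - Jorvik - Neston - Yarm - Garth: 6+4+2+3 = 15
Colne - Jorvik - Neston - Garth: 6+4+6 = 16
Colne - Jorvik - Yarm - Garth: 6+5+3 = 14
Colne - Jorvik - Irby - Garth: 6+8+2 = 16
Cheapest is Colne - Jorvik - Yarm - Garth at 14 km.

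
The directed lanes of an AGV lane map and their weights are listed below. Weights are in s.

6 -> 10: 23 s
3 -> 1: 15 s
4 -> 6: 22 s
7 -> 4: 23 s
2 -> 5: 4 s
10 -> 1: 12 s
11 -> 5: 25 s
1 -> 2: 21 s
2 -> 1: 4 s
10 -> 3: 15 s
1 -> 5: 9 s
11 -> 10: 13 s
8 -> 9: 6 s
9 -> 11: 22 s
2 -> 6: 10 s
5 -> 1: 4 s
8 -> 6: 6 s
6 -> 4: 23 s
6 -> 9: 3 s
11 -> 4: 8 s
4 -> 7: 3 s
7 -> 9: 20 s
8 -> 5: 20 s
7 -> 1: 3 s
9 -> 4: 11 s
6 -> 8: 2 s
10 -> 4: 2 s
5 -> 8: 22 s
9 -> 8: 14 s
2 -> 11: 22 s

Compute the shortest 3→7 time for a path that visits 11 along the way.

69 s

Best 3 to 11: 3–1–2–11 costing 58
Best 11 to 7: 11–4–7 costing 11
Total via 11: 58 + 11 = 69 s.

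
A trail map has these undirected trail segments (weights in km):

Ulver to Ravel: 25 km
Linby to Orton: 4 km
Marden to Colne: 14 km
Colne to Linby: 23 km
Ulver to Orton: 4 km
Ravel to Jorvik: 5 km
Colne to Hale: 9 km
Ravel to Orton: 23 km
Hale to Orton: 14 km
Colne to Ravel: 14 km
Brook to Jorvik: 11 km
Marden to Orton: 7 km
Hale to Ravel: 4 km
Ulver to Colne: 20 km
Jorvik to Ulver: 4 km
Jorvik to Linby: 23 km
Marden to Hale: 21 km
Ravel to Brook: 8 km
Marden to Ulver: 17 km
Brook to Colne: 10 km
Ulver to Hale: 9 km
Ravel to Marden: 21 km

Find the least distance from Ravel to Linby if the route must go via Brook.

Best Ravel to Brook: Ravel → Brook costing 8
Best Brook to Linby: Brook → Jorvik → Ulver → Orton → Linby costing 23
Total via Brook: 8 + 23 = 31 km.

31 km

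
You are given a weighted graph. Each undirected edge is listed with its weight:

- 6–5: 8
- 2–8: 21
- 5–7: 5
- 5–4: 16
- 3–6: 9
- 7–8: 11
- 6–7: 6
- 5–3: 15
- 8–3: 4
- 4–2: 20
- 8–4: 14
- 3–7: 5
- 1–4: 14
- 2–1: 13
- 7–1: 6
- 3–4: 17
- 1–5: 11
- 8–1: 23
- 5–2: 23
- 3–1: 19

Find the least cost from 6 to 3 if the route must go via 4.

41

Shortest 6→4: 6 → 5 → 4 = 24
Best 4 to 3: 4 → 3 costing 17
Total via 4: 24 + 17 = 41.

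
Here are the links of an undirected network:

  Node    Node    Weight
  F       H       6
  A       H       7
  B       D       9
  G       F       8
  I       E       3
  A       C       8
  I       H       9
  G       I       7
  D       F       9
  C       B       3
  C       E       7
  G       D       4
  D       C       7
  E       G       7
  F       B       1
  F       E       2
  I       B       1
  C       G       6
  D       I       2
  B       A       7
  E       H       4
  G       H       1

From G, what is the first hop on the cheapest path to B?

Compare a few routes:
G - H - F - B: 1+6+1 = 8
G - D - I - B: 4+2+1 = 7
Cheapest is G - D - I - B at 7.
So from G the first move is to D.

D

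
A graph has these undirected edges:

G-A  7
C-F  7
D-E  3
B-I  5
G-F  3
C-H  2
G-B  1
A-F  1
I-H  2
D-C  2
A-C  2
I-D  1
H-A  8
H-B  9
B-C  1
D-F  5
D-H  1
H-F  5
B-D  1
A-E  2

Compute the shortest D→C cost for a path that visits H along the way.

Best D to H: D–H costing 1
Shortest H→C: H–C = 2
Total via H: 1 + 2 = 3.

3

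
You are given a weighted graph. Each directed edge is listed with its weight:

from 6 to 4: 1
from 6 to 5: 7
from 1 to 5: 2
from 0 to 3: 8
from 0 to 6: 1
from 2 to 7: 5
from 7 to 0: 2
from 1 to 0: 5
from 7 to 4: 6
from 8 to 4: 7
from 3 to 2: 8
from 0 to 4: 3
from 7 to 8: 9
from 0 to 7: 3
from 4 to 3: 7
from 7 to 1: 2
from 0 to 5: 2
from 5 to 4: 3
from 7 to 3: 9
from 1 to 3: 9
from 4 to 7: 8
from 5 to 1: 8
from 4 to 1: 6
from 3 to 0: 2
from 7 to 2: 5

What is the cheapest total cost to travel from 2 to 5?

9

Compare a few routes:
2–7–0–6–5: 5+2+1+7 = 15
2–7–0–5: 5+2+2 = 9
2–7–0–6–4–1–5: 5+2+1+1+6+2 = 17
2–7–1–0–5: 5+2+5+2 = 14
Cheapest is 2–7–0–5 at 9.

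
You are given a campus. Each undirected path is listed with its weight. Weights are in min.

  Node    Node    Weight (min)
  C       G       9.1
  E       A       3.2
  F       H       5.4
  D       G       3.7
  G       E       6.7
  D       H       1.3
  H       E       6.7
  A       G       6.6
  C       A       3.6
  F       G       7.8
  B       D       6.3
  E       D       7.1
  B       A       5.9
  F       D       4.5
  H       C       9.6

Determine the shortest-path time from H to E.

6.7 min

Running Dijkstra from H:
H: 0
D: 1.3  (via H)
G: 5  (via D)
F: 5.4  (via H)
E: 6.7  (via H)
Shortest route: H → E = 6.7 min.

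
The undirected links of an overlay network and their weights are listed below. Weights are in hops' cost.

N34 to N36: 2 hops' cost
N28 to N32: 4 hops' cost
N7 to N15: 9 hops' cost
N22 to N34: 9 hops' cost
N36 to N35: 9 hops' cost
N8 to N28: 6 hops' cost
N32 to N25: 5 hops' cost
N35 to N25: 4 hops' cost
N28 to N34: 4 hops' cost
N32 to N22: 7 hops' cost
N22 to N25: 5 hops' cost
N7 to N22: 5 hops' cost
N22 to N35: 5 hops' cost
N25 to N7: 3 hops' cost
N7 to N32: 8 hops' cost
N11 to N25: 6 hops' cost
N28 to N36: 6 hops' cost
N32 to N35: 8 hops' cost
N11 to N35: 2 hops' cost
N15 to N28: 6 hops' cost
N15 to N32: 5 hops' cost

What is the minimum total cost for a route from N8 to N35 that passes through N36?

21 hops' cost

Best N8 to N36: N8 → N28 → N36 costing 12
Best N36 to N35: N36 → N35 costing 9
Total via N36: 12 + 9 = 21 hops' cost.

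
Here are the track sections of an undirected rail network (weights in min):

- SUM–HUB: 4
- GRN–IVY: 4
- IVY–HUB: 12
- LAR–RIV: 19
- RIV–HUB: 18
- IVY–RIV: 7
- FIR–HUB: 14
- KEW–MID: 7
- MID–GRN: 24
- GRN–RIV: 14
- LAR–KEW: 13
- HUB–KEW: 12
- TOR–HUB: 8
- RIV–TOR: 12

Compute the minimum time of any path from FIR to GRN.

Candidate routes:
FIR → HUB → IVY → GRN: 14+12+4 = 30
FIR → HUB → RIV → IVY → GRN: 14+18+7+4 = 43
The minimum is 30 min via FIR → HUB → IVY → GRN.

30 min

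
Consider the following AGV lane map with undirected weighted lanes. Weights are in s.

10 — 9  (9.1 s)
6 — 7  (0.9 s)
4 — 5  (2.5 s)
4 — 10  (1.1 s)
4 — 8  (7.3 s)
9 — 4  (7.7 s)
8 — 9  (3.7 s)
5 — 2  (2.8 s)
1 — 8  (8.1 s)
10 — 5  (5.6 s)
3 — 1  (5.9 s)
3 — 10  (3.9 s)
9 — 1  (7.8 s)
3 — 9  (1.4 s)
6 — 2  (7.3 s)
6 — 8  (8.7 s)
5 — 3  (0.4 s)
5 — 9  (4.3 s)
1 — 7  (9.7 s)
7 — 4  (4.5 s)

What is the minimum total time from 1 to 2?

Settle nodes by increasing distance from 1:
1: 0
3: 5.9  (via 1)
5: 6.3  (via 3)
9: 7.3  (via 3)
8: 8.1  (via 1)
4: 8.8  (via 5)
2: 9.1  (via 5)
Shortest route: 1 → 3 → 5 → 2 = 9.1 s.

9.1 s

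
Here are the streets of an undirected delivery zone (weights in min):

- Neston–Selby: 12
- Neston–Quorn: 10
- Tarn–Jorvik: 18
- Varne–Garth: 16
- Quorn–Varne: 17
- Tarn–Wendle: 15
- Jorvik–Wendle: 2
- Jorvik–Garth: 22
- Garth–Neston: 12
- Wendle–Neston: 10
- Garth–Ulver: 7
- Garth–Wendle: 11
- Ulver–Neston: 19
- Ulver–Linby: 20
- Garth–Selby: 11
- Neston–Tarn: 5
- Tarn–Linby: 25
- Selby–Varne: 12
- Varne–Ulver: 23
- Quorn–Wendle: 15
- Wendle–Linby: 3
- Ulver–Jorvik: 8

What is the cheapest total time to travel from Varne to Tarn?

29 min

Enumerating some paths:
Varne–Garth–Neston–Tarn: 16+12+5 = 33
Varne–Selby–Garth–Neston–Tarn: 12+11+12+5 = 40
Varne–Quorn–Neston–Tarn: 17+10+5 = 32
Varne–Selby–Neston–Tarn: 12+12+5 = 29
The minimum is 29 min via Varne–Selby–Neston–Tarn.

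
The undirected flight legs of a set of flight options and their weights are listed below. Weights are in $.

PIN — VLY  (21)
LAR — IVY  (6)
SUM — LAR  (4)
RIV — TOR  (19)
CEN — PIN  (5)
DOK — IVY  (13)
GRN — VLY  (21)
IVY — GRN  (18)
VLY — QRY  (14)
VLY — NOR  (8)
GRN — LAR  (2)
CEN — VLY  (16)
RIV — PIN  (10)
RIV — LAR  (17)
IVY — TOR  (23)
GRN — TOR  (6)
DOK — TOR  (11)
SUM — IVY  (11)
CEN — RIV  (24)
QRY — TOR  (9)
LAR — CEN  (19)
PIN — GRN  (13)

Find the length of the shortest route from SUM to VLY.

Enumerating some paths:
SUM - LAR - GRN - TOR - QRY - VLY: 4+2+6+9+14 = 35
SUM - LAR - GRN - VLY: 4+2+21 = 27
Cheapest is SUM - LAR - GRN - VLY at $27.

$27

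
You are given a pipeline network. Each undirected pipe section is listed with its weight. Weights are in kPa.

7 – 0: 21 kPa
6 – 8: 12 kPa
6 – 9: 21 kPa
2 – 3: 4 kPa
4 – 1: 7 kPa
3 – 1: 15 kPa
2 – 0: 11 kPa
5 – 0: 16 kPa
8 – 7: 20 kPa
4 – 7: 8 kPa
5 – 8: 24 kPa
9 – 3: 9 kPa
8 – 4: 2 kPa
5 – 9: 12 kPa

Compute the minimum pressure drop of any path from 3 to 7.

30 kPa

Candidate routes:
3 → 1 → 4 → 7: 15+7+8 = 30
3 → 9 → 6 → 8 → 4 → 7: 9+21+12+2+8 = 52
3 → 1 → 4 → 8 → 7: 15+7+2+20 = 44
3 → 2 → 0 → 7: 4+11+21 = 36
The minimum is 30 kPa via 3 → 1 → 4 → 7.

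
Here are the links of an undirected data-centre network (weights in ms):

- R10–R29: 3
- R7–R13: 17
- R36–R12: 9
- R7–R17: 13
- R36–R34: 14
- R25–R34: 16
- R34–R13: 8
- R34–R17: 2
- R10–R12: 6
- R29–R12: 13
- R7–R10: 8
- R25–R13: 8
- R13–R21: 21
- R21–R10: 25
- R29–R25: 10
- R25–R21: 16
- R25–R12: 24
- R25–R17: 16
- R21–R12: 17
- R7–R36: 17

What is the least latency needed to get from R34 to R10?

Candidate routes:
R34 → R17 → R7 → R10: 2+13+8 = 23
R34 → R25 → R29 → R10: 16+10+3 = 29
The minimum is 23 ms via R34 → R17 → R7 → R10.

23 ms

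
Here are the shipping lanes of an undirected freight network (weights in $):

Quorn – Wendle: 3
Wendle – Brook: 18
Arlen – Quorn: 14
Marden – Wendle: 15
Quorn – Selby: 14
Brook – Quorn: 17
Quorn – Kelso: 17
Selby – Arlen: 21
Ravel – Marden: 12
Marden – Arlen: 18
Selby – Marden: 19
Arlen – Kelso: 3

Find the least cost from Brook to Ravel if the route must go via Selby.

Shortest Brook→Selby: Brook–Quorn–Selby = 31
Shortest Selby→Ravel: Selby–Marden–Ravel = 31
Total via Selby: 31 + 31 = $62.

$62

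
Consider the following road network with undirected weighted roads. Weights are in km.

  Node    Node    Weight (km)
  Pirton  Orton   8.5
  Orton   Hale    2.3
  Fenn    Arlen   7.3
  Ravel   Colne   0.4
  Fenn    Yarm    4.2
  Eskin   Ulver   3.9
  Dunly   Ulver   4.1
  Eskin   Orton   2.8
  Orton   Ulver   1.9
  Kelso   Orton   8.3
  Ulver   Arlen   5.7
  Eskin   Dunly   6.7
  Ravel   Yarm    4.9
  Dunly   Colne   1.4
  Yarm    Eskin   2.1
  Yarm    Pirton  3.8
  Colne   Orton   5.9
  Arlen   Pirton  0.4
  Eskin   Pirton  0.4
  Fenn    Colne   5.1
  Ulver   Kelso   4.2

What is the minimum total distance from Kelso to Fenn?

14.4 km

Candidate routes:
Kelso → Ulver → Eskin → Yarm → Fenn: 4.2+3.9+2.1+4.2 = 14.4
Kelso → Ulver → Dunly → Colne → Fenn: 4.2+4.1+1.4+5.1 = 14.8
Kelso → Ulver → Orton → Eskin → Yarm → Fenn: 4.2+1.9+2.8+2.1+4.2 = 15.2
Kelso → Ulver → Eskin → Pirton → Arlen → Fenn: 4.2+3.9+0.4+0.4+7.3 = 16.2
Cheapest is Kelso → Ulver → Eskin → Yarm → Fenn at 14.4 km.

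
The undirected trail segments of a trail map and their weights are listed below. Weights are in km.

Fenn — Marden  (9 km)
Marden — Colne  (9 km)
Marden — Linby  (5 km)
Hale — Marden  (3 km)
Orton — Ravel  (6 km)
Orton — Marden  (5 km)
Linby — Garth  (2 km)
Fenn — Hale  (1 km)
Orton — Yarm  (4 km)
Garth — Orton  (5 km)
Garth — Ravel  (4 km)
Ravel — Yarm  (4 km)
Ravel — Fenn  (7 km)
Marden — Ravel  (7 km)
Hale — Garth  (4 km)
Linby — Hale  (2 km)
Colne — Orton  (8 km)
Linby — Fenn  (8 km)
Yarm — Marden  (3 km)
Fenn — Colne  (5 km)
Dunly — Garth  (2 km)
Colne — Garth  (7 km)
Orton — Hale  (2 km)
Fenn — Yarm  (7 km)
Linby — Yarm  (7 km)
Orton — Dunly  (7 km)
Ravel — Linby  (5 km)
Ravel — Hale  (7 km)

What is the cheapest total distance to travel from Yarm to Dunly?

10 km

Shortest distances from Yarm:
Yarm: 0
Marden: 3  (via Yarm)
Orton: 4  (via Yarm)
Ravel: 4  (via Yarm)
Hale: 6  (via Marden)
Linby: 7  (via Yarm)
Fenn: 7  (via Yarm)
Garth: 8  (via Ravel)
Dunly: 10  (via Garth)
Shortest route: Yarm → Ravel → Garth → Dunly = 10 km.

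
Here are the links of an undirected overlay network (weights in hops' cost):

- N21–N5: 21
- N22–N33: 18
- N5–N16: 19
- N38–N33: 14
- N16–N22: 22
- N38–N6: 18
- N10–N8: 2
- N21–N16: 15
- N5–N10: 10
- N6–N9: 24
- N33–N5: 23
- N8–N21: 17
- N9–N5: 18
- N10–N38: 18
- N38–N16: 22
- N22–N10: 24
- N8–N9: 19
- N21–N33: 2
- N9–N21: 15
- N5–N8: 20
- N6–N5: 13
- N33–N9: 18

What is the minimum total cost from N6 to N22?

Candidate routes:
N6–N5–N21–N33–N22: 13+21+2+18 = 54
N6–N5–N10–N22: 13+10+24 = 47
N6–N5–N16–N22: 13+19+22 = 54
N6–N38–N33–N22: 18+14+18 = 50
Cheapest is N6–N5–N10–N22 at 47 hops' cost.

47 hops' cost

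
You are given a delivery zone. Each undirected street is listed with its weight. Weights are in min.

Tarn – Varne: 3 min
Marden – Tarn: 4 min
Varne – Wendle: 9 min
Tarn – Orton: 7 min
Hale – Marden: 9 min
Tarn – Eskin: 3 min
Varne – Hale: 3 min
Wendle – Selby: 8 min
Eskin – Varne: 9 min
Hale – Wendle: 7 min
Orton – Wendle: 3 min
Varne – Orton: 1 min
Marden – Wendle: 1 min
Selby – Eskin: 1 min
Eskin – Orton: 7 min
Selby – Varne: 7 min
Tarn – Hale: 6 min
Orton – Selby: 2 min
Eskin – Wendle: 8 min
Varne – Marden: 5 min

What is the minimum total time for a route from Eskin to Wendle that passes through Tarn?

Shortest Eskin→Tarn: Eskin → Tarn = 3
Shortest Tarn→Wendle: Tarn → Marden → Wendle = 5
Total via Tarn: 3 + 5 = 8 min.

8 min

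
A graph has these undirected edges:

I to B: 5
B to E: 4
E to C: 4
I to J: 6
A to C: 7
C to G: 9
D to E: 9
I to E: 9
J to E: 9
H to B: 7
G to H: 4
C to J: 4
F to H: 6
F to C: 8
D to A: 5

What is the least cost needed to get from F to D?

20

Shortest distances from F:
F: 0
H: 6  (via F)
C: 8  (via F)
G: 10  (via H)
E: 12  (via C)
J: 12  (via C)
B: 13  (via H)
A: 15  (via C)
I: 18  (via J)
D: 20  (via A)
Shortest route: F–C–A–D = 20.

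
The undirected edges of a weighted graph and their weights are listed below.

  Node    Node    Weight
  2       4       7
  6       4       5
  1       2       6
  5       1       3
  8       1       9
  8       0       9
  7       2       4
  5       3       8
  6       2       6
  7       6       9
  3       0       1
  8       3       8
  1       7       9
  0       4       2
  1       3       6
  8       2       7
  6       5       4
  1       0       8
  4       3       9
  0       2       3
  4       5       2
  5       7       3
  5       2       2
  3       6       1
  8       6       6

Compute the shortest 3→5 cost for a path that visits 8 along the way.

Shortest 3→8: 3–6–8 = 7
Shortest 8→5: 8–2–5 = 9
Total via 8: 7 + 9 = 16.

16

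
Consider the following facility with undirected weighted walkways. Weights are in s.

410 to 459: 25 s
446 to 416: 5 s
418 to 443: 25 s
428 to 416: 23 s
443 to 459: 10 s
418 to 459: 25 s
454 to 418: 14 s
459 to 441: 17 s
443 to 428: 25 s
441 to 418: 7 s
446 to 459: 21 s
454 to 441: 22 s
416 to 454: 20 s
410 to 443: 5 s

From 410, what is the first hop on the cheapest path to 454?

Candidate routes:
410 → 443 → 459 → 418 → 454: 5+10+25+14 = 54
410 → 443 → 418 → 454: 5+25+14 = 44
410 → 443 → 459 → 441 → 418 → 454: 5+10+17+7+14 = 53
The minimum is 44 s via 410 → 443 → 418 → 454.
So from 410 the first move is to 443.

443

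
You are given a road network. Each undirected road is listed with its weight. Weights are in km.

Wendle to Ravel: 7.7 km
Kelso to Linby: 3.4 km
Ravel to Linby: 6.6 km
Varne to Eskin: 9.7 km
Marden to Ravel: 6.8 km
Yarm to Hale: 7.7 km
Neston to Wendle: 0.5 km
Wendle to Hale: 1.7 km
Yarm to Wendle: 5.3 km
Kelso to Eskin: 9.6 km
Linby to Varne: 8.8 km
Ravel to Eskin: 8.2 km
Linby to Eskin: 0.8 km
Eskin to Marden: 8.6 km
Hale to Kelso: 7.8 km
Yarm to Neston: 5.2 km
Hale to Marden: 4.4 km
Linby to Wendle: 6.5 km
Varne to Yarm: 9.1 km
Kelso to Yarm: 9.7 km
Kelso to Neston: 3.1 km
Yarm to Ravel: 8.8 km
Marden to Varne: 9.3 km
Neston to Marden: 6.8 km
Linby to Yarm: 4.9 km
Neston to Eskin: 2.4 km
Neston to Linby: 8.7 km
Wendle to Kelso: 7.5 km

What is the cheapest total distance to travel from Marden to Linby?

Running Dijkstra from Marden:
Marden: 0
Hale: 4.4  (via Marden)
Wendle: 6.1  (via Hale)
Neston: 6.6  (via Wendle)
Ravel: 6.8  (via Marden)
Eskin: 8.6  (via Marden)
Varne: 9.3  (via Marden)
Linby: 9.4  (via Eskin)
Shortest route: Marden → Eskin → Linby = 9.4 km.

9.4 km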